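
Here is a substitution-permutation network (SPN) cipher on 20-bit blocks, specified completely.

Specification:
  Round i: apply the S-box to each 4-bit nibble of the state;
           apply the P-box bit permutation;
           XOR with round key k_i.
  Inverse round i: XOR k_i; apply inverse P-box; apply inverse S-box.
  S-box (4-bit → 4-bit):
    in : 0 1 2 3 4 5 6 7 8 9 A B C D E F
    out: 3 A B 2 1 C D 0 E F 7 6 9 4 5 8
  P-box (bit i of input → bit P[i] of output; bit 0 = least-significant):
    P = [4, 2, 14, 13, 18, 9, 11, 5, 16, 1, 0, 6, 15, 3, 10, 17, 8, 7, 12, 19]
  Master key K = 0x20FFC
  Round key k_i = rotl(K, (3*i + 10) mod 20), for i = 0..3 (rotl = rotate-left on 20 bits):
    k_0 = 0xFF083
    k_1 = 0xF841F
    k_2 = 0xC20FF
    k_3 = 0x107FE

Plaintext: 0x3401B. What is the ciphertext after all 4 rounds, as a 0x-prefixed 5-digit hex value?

s_0 = plaintext = 0x3401B
s_1 = Round(s_0, k_0) = 0xE3225
s_2 = Round(s_1, k_1) = 0xAF775
s_3 = Round(s_2, k_2) = 0xE517F
s_4 = Round(s_3, k_3) = 0x332BC

0x332BC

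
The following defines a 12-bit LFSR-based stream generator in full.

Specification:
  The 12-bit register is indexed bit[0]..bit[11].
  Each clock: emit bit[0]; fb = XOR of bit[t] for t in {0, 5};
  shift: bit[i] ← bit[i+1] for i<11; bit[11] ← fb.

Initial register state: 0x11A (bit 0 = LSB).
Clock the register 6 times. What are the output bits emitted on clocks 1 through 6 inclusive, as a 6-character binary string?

reg_0 = 0x11A
clock 1: out=0, reg = 0x08D
clock 2: out=1, reg = 0x846
clock 3: out=0, reg = 0x423
clock 4: out=1, reg = 0x211
clock 5: out=1, reg = 0x908
clock 6: out=0, reg = 0x484

010110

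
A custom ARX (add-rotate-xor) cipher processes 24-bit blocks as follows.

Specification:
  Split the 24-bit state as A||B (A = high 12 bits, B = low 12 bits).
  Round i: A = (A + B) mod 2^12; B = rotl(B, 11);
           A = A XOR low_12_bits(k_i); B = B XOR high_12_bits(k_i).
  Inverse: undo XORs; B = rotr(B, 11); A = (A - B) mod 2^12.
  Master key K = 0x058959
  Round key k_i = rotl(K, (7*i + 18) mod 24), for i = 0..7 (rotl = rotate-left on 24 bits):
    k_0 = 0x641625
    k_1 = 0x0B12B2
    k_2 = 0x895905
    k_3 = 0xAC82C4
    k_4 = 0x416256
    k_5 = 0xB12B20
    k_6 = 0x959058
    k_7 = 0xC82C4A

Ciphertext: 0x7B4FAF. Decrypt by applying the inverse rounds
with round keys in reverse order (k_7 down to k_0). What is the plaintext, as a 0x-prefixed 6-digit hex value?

s_0 = ciphertext = 0x7B4FAF
s_1 = InvRound(s_0, k_7) = 0x5A465A
s_2 = InvRound(s_1, k_6) = 0x7F5E07
s_3 = InvRound(s_2, k_5) = 0x2ABA2A
s_4 = InvRound(s_3, k_4) = 0x484C79
s_5 = InvRound(s_4, k_3) = 0x8DED62
s_6 = InvRound(s_5, k_2) = 0x5EDBEE
s_7 = InvRound(s_6, k_1) = 0x0A06BF
s_8 = InvRound(s_7, k_0) = 0x4891FC

0x4891FC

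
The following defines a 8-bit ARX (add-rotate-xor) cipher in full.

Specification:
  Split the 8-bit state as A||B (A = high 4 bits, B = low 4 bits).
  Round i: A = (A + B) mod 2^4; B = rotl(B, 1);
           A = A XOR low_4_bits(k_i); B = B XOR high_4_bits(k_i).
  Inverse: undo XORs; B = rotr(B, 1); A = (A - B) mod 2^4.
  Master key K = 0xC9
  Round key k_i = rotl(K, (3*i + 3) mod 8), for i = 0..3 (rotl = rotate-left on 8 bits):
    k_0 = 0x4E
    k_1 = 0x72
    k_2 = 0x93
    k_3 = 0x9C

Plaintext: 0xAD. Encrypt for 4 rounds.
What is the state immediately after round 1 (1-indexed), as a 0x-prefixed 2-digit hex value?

s_0 = plaintext = 0xAD
s_1 = Round(s_0, k_0) = 0x9F
s_2 = Round(s_1, k_1) = 0xA8
s_3 = Round(s_2, k_2) = 0x18
s_4 = Round(s_3, k_3) = 0x58

0x9F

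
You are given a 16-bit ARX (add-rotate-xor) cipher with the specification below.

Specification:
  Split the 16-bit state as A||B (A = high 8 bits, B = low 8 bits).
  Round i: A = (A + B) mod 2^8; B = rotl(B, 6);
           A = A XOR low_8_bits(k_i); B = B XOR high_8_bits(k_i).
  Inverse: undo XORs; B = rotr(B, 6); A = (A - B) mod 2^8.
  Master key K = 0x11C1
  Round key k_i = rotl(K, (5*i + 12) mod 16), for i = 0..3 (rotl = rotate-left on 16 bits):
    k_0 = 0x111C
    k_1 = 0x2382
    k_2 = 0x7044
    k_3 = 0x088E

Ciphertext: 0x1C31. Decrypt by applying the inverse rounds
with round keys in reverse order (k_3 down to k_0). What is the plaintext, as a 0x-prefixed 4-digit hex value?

0xF653

s_0 = ciphertext = 0x1C31
s_1 = InvRound(s_0, k_3) = 0xAEE4
s_2 = InvRound(s_1, k_2) = 0x9852
s_3 = InvRound(s_2, k_1) = 0x55C5
s_4 = InvRound(s_3, k_0) = 0xF653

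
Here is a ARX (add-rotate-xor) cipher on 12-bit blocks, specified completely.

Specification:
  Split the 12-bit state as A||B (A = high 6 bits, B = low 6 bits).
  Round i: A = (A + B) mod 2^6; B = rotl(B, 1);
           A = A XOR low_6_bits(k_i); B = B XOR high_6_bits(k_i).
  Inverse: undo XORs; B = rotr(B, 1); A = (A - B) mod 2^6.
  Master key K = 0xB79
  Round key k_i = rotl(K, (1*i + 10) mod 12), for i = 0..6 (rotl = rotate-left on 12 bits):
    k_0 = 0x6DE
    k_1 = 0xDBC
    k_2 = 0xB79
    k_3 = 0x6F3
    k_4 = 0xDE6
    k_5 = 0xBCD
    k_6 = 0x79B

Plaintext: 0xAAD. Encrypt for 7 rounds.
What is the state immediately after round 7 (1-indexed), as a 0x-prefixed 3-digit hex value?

s_0 = plaintext = 0xAAD
s_1 = Round(s_0, k_0) = 0x240
s_2 = Round(s_1, k_1) = 0xD76
s_3 = Round(s_2, k_2) = 0x480
s_4 = Round(s_3, k_3) = 0x85B
s_5 = Round(s_4, k_4) = 0x681
s_6 = Round(s_5, k_5) = 0x5AD
s_7 = Round(s_6, k_6) = 0x605

0x605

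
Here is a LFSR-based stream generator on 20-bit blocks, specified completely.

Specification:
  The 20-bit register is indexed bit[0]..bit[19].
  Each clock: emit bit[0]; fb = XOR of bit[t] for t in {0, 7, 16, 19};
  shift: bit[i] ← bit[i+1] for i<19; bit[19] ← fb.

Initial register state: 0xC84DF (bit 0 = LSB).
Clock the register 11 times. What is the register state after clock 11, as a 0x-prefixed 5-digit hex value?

0x47390

reg_0 = 0xC84DF
clock 1: out=1, reg = 0xE426F
clock 2: out=1, reg = 0x72137
clock 3: out=1, reg = 0x3909B
clock 4: out=1, reg = 0x9C84D
clock 5: out=1, reg = 0xCE426
clock 6: out=0, reg = 0xE7213
clock 7: out=1, reg = 0x73909
clock 8: out=1, reg = 0x39C84
clock 9: out=0, reg = 0x1CE42
clock 10: out=0, reg = 0x8E721
clock 11: out=1, reg = 0x47390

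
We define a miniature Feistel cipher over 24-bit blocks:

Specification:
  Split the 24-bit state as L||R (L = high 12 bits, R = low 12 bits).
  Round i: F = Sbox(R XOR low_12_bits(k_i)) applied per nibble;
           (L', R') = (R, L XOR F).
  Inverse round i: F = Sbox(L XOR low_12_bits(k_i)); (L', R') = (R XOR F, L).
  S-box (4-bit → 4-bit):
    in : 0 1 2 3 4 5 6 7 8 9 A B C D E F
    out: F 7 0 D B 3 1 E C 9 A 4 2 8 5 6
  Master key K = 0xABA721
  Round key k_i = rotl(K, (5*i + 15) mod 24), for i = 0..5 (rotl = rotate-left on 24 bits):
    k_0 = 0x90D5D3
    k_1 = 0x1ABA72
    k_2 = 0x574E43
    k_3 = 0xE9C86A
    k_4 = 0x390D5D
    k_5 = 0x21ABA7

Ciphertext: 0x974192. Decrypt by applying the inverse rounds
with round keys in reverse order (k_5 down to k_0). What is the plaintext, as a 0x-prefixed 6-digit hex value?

s_0 = ciphertext = 0x974192
s_1 = InvRound(s_0, k_5) = 0x11F974
s_2 = InvRound(s_1, k_4) = 0xBC411F
s_3 = InvRound(s_2, k_3) = 0xCBABC4
s_4 = InvRound(s_3, k_2) = 0xBADCBA
s_5 = InvRound(s_4, k_1) = 0xB3CBAD
s_6 = InvRound(s_5, k_0) = 0xEFBB3C

0xEFBB3C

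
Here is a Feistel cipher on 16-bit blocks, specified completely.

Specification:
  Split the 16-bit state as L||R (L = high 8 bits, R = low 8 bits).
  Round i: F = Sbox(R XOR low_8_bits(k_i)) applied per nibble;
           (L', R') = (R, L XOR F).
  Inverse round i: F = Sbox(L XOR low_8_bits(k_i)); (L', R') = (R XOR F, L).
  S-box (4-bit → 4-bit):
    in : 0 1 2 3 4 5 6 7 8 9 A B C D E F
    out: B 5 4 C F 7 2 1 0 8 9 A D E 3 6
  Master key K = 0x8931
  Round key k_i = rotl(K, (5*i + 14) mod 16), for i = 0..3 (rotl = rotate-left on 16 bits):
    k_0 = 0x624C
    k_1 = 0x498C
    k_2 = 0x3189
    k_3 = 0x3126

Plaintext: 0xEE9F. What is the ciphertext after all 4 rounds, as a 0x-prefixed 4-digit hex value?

s_0 = plaintext = 0xEE9F
s_1 = Round(s_0, k_0) = 0x9F02
s_2 = Round(s_1, k_1) = 0x029C
s_3 = Round(s_2, k_2) = 0x9C55
s_4 = Round(s_3, k_3) = 0x5580

0x5580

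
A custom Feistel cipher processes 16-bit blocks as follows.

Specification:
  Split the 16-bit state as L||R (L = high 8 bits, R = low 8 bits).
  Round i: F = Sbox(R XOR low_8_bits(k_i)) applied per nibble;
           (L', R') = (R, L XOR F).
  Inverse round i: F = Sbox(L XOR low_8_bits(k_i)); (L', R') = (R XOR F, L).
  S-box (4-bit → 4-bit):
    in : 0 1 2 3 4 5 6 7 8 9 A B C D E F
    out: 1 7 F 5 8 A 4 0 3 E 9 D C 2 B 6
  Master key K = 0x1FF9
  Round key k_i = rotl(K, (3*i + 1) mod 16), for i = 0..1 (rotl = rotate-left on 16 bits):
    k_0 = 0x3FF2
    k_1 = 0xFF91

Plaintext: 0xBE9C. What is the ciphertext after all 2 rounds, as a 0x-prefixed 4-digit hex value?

s_0 = plaintext = 0xBE9C
s_1 = Round(s_0, k_0) = 0x9CF5
s_2 = Round(s_1, k_1) = 0xF5D4

0xF5D4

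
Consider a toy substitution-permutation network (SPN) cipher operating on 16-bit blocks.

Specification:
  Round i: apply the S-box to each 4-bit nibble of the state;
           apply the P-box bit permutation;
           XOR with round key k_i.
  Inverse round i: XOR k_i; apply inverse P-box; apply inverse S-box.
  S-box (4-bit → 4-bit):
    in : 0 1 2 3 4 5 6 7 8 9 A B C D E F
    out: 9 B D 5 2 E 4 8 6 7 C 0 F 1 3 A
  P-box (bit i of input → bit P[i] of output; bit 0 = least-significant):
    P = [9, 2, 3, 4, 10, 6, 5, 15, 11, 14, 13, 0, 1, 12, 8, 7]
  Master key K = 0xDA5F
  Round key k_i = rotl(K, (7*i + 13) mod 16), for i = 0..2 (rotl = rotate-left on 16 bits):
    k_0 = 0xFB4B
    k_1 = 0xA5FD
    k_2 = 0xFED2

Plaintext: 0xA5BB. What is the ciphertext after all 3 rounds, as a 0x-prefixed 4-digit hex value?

s_0 = plaintext = 0xA5BB
s_1 = Round(s_0, k_0) = 0x9ACA
s_2 = Round(s_1, k_1) = 0x1086
s_3 = Round(s_2, k_2) = 0xE639

0xE639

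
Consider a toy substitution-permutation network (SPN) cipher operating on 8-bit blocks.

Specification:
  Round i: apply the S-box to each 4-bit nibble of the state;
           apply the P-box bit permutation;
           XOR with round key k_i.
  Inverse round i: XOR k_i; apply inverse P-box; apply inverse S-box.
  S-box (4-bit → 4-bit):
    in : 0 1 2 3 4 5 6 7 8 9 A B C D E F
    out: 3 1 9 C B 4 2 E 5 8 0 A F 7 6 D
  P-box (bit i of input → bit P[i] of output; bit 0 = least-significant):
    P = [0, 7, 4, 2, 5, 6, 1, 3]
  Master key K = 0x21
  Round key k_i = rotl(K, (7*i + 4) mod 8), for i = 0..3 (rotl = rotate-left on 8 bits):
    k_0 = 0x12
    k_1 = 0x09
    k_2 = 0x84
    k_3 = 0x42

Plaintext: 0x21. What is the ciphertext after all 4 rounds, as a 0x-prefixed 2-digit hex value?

0x4D

s_0 = plaintext = 0x21
s_1 = Round(s_0, k_0) = 0x3B
s_2 = Round(s_1, k_1) = 0x87
s_3 = Round(s_2, k_2) = 0x32
s_4 = Round(s_3, k_3) = 0x4D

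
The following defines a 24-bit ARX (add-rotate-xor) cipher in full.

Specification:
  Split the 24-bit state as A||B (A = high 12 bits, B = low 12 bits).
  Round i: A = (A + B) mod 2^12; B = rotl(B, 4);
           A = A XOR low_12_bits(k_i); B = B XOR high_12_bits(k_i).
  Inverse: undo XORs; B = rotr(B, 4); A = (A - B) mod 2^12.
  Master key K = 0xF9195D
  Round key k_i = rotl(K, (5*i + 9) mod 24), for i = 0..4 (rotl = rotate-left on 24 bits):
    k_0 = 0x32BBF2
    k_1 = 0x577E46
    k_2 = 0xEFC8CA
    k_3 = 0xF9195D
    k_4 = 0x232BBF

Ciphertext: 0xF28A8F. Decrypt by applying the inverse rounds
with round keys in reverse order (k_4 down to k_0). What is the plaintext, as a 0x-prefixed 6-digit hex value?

0x40089A

s_0 = ciphertext = 0xF28A8F
s_1 = InvRound(s_0, k_4) = 0x70CD8B
s_2 = InvRound(s_1, k_3) = 0x430A21
s_3 = InvRound(s_2, k_2) = 0xFADD4D
s_4 = InvRound(s_3, k_1) = 0x768A83
s_5 = InvRound(s_4, k_0) = 0x40089A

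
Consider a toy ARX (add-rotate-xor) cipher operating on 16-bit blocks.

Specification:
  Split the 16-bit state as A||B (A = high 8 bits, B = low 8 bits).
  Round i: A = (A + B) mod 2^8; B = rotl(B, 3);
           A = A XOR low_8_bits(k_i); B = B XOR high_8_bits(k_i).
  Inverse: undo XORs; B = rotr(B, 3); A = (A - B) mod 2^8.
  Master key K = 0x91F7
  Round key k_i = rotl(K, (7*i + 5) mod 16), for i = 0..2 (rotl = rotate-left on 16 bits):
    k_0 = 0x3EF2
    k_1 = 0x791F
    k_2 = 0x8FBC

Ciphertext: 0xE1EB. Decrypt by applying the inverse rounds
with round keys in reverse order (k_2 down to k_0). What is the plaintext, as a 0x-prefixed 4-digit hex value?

0xD210

s_0 = ciphertext = 0xE1EB
s_1 = InvRound(s_0, k_2) = 0xD18C
s_2 = InvRound(s_1, k_1) = 0x10BE
s_3 = InvRound(s_2, k_0) = 0xD210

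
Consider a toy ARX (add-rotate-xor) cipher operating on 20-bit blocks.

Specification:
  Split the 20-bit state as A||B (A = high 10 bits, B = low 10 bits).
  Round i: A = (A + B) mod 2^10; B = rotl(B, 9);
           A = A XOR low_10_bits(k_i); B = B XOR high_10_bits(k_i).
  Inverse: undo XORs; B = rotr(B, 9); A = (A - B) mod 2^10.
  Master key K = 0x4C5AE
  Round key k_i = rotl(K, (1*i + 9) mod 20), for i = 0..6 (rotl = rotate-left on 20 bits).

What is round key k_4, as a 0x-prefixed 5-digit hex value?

K = 0x4C5AE
k_0 = rotl(K, (1*0+9) mod 20) = rotl(K, 9) = 0xB5C98
k_1 = rotl(K, (1*1+9) mod 20) = rotl(K, 10) = 0x6B931
k_2 = rotl(K, (1*2+9) mod 20) = rotl(K, 11) = 0xD7262
k_3 = rotl(K, (1*3+9) mod 20) = rotl(K, 12) = 0xAE4C5
k_4 = rotl(K, (1*4+9) mod 20) = rotl(K, 13) = 0x5C98B

0x5C98B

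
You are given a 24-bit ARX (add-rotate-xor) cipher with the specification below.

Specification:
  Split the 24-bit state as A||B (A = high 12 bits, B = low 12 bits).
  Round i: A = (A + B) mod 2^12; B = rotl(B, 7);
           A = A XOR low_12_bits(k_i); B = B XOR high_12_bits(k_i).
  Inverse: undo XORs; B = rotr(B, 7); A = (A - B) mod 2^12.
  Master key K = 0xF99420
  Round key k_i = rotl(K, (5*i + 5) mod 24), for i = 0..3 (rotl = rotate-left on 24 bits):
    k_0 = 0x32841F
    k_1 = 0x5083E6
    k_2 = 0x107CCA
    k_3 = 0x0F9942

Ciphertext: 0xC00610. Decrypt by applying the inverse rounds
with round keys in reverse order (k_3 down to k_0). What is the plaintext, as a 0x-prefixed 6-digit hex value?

0x16C512

s_0 = ciphertext = 0xC00610
s_1 = InvRound(s_0, k_3) = 0x815D2D
s_2 = InvRound(s_1, k_2) = 0xF87558
s_3 = InvRound(s_2, k_1) = 0x261A00
s_4 = InvRound(s_3, k_0) = 0x16C512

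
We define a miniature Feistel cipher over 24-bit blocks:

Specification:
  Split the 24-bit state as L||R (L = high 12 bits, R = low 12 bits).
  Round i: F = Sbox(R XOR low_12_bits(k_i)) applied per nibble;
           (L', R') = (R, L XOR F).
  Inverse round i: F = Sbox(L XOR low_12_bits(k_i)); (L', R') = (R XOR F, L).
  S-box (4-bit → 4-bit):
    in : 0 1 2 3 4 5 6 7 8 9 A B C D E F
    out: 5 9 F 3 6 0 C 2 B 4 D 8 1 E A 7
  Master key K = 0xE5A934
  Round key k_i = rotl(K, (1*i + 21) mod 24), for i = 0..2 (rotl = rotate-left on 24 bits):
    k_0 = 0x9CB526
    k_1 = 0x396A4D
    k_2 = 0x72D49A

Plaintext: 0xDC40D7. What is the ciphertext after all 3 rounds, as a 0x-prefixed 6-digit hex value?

s_0 = plaintext = 0xDC40D7
s_1 = Round(s_0, k_0) = 0x0D7DBD
s_2 = Round(s_1, k_1) = 0xDBD2A2
s_3 = Round(s_2, k_2) = 0x2A2186

0x2A2186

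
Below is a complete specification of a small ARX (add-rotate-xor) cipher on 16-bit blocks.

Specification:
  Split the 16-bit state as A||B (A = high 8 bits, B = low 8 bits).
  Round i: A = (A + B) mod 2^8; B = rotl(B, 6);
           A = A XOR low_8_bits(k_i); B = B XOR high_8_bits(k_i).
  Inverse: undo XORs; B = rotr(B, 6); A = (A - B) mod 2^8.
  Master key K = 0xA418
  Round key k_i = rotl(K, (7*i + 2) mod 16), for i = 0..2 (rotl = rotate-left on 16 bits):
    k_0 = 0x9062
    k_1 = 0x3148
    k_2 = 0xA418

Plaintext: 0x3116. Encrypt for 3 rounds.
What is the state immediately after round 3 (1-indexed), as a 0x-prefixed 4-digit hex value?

0xFEB9

s_0 = plaintext = 0x3116
s_1 = Round(s_0, k_0) = 0x2515
s_2 = Round(s_1, k_1) = 0x7274
s_3 = Round(s_2, k_2) = 0xFEB9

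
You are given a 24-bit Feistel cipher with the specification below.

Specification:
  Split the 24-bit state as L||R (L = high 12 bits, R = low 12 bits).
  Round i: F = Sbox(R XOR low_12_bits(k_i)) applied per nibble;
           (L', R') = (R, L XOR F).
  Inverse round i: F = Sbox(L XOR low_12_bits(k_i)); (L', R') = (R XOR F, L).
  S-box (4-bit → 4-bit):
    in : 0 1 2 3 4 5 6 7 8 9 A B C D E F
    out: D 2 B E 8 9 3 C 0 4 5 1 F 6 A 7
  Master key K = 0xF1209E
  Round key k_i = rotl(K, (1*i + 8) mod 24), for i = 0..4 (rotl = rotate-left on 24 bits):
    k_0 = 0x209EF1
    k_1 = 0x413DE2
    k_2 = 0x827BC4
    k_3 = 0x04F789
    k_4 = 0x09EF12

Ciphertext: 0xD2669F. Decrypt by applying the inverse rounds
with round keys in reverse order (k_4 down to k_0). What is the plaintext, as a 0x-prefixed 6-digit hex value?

0xCCF235

s_0 = ciphertext = 0xD2669F
s_1 = InvRound(s_0, k_4) = 0xD77D26
s_2 = InvRound(s_1, k_3) = 0x85CD77
s_3 = InvRound(s_2, k_2) = 0x33785C
s_4 = InvRound(s_3, k_1) = 0x235337
s_5 = InvRound(s_4, k_0) = 0xCCF235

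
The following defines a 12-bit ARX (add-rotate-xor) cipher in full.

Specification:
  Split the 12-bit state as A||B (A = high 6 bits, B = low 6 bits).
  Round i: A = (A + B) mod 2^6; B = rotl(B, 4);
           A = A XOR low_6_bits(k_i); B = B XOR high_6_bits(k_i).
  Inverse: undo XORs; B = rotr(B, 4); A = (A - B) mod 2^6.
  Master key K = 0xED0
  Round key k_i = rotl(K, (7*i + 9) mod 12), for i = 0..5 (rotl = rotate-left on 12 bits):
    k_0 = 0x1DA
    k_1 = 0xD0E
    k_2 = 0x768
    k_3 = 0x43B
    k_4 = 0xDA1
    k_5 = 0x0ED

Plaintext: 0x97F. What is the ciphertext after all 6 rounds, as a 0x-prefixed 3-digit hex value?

0xB5C

s_0 = plaintext = 0x97F
s_1 = Round(s_0, k_0) = 0xFB8
s_2 = Round(s_1, k_1) = 0xE3A
s_3 = Round(s_2, k_2) = 0x6B3
s_4 = Round(s_3, k_3) = 0xDAC
s_5 = Round(s_4, k_4) = 0x0FD
s_6 = Round(s_5, k_5) = 0xB5C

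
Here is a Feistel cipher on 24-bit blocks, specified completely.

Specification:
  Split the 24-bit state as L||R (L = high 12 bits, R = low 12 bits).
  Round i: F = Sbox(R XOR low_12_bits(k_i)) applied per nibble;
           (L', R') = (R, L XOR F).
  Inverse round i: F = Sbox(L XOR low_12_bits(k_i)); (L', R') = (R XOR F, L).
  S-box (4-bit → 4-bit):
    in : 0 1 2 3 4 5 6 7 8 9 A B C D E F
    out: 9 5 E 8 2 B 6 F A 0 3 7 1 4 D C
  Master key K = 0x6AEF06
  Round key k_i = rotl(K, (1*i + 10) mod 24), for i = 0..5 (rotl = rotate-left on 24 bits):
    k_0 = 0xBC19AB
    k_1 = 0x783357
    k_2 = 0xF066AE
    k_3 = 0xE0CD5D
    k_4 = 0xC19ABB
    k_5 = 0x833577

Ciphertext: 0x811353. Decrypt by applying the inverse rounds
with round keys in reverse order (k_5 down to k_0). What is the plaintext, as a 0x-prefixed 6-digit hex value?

0x2256F6

s_0 = ciphertext = 0x811353
s_1 = InvRound(s_0, k_5) = 0x735811
s_2 = InvRound(s_1, k_4) = 0xCBC735
s_3 = InvRound(s_2, k_3) = 0x2E0CBC
s_4 = InvRound(s_3, k_2) = 0xE912E0
s_5 = InvRound(s_4, k_1) = 0x6F6E91
s_6 = InvRound(s_5, k_0) = 0x2256F6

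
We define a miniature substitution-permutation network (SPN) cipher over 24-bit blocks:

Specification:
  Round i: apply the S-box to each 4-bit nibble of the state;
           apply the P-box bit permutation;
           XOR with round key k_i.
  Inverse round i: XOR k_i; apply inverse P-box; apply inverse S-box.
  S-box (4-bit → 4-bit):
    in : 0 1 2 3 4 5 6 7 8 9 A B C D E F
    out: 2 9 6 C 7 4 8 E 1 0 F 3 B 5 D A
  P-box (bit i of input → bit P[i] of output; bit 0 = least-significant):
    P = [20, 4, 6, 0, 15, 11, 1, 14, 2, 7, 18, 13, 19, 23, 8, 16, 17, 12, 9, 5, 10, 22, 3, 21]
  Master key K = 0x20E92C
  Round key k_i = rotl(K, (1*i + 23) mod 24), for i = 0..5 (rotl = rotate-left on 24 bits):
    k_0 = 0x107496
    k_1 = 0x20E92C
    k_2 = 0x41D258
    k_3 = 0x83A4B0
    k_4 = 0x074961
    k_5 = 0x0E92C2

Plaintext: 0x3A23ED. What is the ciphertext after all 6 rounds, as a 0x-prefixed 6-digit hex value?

s_0 = plaintext = 0x3A23ED
s_1 = Round(s_0, k_0) = 0xA687FC
s_2 = Round(s_1, k_1) = 0x5C8595
s_3 = Round(s_2, k_2) = 0x4FC230
s_4 = Round(s_3, k_3) = 0x4EF00A
s_5 = Round(s_4, k_4) = 0xD44798
s_6 = Round(s_5, k_5) = 0x90A54A

0x90A54A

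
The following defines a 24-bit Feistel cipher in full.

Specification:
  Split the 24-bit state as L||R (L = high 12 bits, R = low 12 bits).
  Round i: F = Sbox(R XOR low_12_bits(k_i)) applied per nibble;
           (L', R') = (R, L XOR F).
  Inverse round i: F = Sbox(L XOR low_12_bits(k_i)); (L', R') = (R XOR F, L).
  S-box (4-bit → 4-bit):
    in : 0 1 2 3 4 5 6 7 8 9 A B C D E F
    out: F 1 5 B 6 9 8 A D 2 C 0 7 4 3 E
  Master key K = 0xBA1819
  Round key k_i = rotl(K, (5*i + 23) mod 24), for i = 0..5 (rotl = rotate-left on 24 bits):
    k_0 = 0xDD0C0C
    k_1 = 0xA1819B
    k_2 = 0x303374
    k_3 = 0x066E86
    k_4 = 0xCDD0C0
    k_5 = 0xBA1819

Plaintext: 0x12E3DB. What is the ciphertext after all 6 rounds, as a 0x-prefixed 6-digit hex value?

s_0 = plaintext = 0x12E3DB
s_1 = Round(s_0, k_0) = 0x3DBF64
s_2 = Round(s_1, k_1) = 0xF64035
s_3 = Round(s_2, k_2) = 0x035405
s_4 = Round(s_3, k_3) = 0x405CEE
s_5 = Round(s_4, k_4) = 0xCEE356
s_6 = Round(s_5, k_5) = 0x356C80

0x356C80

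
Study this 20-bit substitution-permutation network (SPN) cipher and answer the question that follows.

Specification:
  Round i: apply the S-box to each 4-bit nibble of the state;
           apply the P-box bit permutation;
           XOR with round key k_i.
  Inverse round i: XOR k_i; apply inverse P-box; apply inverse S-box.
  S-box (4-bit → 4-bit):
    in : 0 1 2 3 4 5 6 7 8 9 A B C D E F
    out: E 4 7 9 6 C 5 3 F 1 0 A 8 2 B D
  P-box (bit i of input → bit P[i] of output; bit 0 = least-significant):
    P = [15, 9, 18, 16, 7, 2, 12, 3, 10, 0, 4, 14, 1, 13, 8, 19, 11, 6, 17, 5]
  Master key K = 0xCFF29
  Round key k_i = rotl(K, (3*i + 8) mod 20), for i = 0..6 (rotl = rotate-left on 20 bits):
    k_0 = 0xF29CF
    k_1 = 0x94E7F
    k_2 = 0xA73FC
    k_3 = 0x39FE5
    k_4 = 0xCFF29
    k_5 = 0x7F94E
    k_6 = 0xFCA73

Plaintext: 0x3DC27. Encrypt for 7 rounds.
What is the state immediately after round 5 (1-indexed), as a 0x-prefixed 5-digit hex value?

s_0 = plaintext = 0x3DC27
s_1 = Round(s_0, k_0) = 0xFD36B
s_2 = Round(s_1, k_1) = 0xA30DF
s_3 = Round(s_2, k_2) = 0x7B3EB
s_4 = Round(s_3, k_3) = 0xAF129
s_5 = Round(s_4, k_4) = 0x46EBF
s_6 = Round(s_5, k_5) = 0x03C01
s_7 = Round(s_6, k_6) = 0x19A1D

0x46EBF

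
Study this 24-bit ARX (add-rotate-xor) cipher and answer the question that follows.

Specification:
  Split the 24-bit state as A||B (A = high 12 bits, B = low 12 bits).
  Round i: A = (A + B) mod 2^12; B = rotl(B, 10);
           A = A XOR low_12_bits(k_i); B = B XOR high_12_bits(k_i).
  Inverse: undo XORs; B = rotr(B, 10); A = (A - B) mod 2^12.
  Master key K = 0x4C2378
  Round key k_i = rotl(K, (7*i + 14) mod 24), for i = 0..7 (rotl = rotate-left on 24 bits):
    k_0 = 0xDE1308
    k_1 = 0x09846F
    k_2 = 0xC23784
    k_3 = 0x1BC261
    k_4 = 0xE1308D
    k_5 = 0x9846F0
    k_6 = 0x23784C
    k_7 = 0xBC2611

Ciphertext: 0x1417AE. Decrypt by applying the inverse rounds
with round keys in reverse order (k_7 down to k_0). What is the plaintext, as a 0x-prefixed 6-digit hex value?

0x63C2FC

s_0 = ciphertext = 0x1417AE
s_1 = InvRound(s_0, k_7) = 0x59D1B3
s_2 = InvRound(s_1, k_6) = 0xFC1E10
s_3 = InvRound(s_2, k_5) = 0xAE0E51
s_4 = InvRound(s_3, k_4) = 0x965108
s_5 = InvRound(s_4, k_3) = 0x8342D0
s_6 = InvRound(s_5, k_2) = 0x3E1BCF
s_7 = InvRound(s_6, k_1) = 0xA30D5E
s_8 = InvRound(s_7, k_0) = 0x63C2FC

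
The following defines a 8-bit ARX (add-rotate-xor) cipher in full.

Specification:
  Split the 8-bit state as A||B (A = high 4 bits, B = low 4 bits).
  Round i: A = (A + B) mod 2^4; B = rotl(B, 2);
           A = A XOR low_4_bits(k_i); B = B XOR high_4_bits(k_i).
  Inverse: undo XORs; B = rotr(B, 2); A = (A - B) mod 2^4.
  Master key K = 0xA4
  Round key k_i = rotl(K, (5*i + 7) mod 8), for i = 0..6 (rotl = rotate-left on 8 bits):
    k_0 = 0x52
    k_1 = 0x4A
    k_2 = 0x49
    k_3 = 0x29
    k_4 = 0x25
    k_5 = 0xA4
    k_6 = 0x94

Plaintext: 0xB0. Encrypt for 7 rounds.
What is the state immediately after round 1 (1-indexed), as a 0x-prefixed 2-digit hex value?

s_0 = plaintext = 0xB0
s_1 = Round(s_0, k_0) = 0x95
s_2 = Round(s_1, k_1) = 0x41
s_3 = Round(s_2, k_2) = 0xC0
s_4 = Round(s_3, k_3) = 0x52
s_5 = Round(s_4, k_4) = 0x2A
s_6 = Round(s_5, k_5) = 0x80
s_7 = Round(s_6, k_6) = 0xC9

0x95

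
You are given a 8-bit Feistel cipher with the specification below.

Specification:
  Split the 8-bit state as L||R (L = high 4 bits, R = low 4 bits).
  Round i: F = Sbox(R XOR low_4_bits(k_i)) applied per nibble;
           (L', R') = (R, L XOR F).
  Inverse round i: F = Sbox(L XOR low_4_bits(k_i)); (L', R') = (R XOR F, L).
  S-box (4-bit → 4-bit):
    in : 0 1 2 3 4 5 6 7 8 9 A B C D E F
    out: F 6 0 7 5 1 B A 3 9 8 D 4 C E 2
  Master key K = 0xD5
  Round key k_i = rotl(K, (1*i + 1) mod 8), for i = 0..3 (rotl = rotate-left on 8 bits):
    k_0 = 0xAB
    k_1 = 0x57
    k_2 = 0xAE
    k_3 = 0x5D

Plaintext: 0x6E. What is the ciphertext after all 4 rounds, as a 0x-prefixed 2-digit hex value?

s_0 = plaintext = 0x6E
s_1 = Round(s_0, k_0) = 0xE7
s_2 = Round(s_1, k_1) = 0x71
s_3 = Round(s_2, k_2) = 0x15
s_4 = Round(s_3, k_3) = 0x52

0x52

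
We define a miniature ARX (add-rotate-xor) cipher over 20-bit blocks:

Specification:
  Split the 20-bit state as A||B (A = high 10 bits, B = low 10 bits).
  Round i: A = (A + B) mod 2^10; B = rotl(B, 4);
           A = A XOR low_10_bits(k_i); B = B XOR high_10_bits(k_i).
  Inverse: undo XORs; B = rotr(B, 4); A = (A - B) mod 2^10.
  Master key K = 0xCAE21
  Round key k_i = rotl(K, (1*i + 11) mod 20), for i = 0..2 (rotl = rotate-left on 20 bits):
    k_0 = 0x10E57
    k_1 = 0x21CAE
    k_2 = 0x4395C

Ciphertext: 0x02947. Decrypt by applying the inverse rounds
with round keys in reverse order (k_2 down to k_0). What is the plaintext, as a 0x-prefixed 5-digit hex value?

0x2F7CA

s_0 = ciphertext = 0x02947
s_1 = InvRound(s_0, k_2) = 0xC4A44
s_2 = InvRound(s_1, k_1) = 0xB40EC
s_3 = InvRound(s_2, k_0) = 0x2F7CA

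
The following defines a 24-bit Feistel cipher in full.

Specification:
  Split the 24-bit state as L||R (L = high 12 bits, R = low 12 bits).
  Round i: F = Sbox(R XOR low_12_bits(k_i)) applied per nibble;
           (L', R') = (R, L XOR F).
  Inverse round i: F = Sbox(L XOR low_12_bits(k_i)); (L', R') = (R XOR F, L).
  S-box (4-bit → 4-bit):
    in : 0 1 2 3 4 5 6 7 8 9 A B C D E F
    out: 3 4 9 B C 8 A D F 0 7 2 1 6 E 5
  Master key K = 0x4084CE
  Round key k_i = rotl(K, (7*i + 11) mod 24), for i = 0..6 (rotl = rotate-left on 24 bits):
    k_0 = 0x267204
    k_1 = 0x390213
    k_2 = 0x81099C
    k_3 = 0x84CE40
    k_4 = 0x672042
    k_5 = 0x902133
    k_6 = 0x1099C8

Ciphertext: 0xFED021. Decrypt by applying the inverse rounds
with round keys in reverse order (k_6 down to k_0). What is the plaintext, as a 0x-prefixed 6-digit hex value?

0xA98BBC

s_0 = ciphertext = 0xFED021
s_1 = InvRound(s_0, k_6) = 0xAB9FED
s_2 = InvRound(s_1, k_5) = 0xD1AAB9
s_3 = InvRound(s_2, k_4) = 0xC36D1A
s_4 = InvRound(s_3, k_3) = 0x4C0C36
s_5 = InvRound(s_4, k_2) = 0xAB74C0
s_6 = InvRound(s_5, k_1) = 0xBBCAB7
s_7 = InvRound(s_6, k_0) = 0xA98BBC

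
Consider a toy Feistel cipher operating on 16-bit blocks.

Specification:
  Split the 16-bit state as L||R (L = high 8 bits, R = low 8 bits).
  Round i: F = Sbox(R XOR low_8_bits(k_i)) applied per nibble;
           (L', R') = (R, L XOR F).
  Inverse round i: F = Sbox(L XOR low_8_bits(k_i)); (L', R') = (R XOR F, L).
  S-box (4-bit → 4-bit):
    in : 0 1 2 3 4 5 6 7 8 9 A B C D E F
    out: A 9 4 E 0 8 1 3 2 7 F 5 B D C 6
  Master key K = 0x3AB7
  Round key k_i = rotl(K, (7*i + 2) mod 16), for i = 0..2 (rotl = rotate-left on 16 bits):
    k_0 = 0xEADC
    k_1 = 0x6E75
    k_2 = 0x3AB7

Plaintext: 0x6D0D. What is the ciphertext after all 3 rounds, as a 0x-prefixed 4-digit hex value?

s_0 = plaintext = 0x6D0D
s_1 = Round(s_0, k_0) = 0x0DB4
s_2 = Round(s_1, k_1) = 0xB4B4
s_3 = Round(s_2, k_2) = 0xB41A

0xB41A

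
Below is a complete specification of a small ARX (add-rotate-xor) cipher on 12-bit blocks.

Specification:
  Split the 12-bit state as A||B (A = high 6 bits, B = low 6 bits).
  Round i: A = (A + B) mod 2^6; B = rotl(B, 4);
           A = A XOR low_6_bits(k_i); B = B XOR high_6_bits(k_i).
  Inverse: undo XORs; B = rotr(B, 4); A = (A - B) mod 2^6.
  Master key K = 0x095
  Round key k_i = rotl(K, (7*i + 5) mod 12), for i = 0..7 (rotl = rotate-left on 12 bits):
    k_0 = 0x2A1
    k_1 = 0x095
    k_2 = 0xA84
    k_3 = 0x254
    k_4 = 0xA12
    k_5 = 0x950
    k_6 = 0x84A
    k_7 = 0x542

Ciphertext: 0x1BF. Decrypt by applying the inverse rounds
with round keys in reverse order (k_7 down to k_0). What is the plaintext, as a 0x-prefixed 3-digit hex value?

0xC45

s_0 = ciphertext = 0x1BF
s_1 = InvRound(s_0, k_7) = 0x6AA
s_2 = InvRound(s_1, k_6) = 0x92C
s_3 = InvRound(s_2, k_5) = 0x424
s_4 = InvRound(s_3, k_4) = 0x4B0
s_5 = InvRound(s_4, k_3) = 0x7E7
s_6 = InvRound(s_5, k_2) = 0x9F4
s_7 = InvRound(s_6, k_1) = 0x5DB
s_8 = InvRound(s_7, k_0) = 0xC45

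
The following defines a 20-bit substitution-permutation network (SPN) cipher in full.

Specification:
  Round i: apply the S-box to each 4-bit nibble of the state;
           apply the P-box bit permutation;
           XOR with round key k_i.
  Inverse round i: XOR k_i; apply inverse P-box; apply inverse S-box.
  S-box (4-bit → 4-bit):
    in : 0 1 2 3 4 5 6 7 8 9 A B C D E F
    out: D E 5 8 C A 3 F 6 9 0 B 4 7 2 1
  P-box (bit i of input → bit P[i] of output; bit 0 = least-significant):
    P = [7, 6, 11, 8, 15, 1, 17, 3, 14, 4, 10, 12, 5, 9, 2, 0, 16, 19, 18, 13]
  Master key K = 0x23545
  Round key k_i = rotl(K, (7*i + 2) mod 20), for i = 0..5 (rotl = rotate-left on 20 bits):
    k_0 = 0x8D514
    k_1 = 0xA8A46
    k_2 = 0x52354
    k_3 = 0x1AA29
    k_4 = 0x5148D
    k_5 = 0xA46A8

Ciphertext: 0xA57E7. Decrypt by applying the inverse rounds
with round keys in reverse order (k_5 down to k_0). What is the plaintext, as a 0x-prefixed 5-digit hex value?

0xE7901

s_0 = ciphertext = 0xA57E7
s_1 = InvRound(s_0, k_5) = 0xA4355
s_2 = InvRound(s_1, k_4) = 0xDE74B
s_3 = InvRound(s_2, k_3) = 0x8F2E1
s_4 = InvRound(s_3, k_2) = 0xD0BF9
s_5 = InvRound(s_4, k_1) = 0x20E79
s_6 = InvRound(s_5, k_0) = 0xE7901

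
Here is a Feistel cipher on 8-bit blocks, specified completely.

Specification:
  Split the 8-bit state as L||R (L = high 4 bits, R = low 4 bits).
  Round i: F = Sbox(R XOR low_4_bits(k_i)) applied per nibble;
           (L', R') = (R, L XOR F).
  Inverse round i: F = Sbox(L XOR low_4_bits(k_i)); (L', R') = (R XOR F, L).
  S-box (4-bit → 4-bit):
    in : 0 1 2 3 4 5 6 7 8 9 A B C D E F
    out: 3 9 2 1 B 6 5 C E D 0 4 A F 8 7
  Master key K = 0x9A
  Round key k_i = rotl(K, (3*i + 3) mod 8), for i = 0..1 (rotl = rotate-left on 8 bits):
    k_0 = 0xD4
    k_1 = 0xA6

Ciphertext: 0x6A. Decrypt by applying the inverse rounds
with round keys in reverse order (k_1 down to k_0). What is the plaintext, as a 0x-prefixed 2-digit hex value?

0x99

s_0 = ciphertext = 0x6A
s_1 = InvRound(s_0, k_1) = 0x96
s_2 = InvRound(s_1, k_0) = 0x99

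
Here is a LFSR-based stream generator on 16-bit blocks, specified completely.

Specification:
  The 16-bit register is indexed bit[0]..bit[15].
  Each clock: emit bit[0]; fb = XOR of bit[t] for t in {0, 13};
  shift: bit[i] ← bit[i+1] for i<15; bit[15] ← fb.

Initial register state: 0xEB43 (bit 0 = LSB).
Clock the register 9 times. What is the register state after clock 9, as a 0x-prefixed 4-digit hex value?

reg_0 = 0xEB43
clock 1: out=1, reg = 0x75A1
clock 2: out=1, reg = 0x3AD0
clock 3: out=0, reg = 0x9D68
clock 4: out=0, reg = 0x4EB4
clock 5: out=0, reg = 0x275A
clock 6: out=0, reg = 0x93AD
clock 7: out=1, reg = 0xC9D6
clock 8: out=0, reg = 0x64EB
clock 9: out=1, reg = 0x3275

0x3275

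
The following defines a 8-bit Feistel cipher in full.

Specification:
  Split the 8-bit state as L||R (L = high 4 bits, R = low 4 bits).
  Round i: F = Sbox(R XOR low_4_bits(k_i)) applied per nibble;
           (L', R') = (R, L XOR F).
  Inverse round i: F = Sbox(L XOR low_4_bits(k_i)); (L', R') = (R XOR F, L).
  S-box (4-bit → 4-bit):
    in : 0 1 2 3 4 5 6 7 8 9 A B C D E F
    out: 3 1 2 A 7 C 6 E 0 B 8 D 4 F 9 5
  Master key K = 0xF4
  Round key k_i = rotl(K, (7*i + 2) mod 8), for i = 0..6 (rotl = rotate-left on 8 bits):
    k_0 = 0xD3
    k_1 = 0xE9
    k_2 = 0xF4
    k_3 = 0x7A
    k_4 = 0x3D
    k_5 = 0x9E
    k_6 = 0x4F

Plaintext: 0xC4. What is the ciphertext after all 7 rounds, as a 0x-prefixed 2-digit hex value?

0xA9

s_0 = plaintext = 0xC4
s_1 = Round(s_0, k_0) = 0x42
s_2 = Round(s_1, k_1) = 0x29
s_3 = Round(s_2, k_2) = 0x9D
s_4 = Round(s_3, k_3) = 0xD7
s_5 = Round(s_4, k_4) = 0x75
s_6 = Round(s_5, k_5) = 0x5A
s_7 = Round(s_6, k_6) = 0xA9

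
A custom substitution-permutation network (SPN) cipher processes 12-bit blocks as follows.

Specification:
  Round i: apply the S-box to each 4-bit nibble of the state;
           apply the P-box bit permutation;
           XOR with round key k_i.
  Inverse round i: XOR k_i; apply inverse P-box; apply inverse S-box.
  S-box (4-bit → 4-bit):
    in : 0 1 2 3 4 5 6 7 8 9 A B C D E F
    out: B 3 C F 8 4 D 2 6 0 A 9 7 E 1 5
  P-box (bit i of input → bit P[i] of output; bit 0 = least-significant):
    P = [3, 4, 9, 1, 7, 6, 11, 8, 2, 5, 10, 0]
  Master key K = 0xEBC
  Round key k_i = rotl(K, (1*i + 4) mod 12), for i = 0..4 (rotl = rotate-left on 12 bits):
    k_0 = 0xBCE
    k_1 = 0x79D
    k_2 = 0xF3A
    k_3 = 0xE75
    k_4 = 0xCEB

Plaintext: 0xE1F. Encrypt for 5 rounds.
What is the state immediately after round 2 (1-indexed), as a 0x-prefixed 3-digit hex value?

0x45F

s_0 = plaintext = 0xE1F
s_1 = Round(s_0, k_0) = 0x902
s_2 = Round(s_1, k_1) = 0x45F
s_3 = Round(s_2, k_2) = 0x533
s_4 = Round(s_3, k_3) = 0x1AF
s_5 = Round(s_4, k_4) = 0xF87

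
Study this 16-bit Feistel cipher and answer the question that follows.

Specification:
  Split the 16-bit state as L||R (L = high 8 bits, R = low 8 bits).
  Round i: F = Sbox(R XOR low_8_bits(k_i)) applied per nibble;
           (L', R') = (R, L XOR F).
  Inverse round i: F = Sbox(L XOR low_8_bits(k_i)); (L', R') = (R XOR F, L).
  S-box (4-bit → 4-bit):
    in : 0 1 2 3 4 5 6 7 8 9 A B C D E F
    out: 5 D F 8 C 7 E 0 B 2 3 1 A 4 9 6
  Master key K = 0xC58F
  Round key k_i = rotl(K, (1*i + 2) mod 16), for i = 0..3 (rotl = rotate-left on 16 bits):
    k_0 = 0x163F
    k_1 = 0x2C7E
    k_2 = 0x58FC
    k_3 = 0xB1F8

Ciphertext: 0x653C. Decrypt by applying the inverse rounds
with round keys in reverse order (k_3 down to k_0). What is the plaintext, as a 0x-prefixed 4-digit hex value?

s_0 = ciphertext = 0x653C
s_1 = InvRound(s_0, k_3) = 0x1865
s_2 = InvRound(s_1, k_2) = 0xF918
s_3 = InvRound(s_2, k_1) = 0xA8F9
s_4 = InvRound(s_3, k_0) = 0xD9A8

0xD9A8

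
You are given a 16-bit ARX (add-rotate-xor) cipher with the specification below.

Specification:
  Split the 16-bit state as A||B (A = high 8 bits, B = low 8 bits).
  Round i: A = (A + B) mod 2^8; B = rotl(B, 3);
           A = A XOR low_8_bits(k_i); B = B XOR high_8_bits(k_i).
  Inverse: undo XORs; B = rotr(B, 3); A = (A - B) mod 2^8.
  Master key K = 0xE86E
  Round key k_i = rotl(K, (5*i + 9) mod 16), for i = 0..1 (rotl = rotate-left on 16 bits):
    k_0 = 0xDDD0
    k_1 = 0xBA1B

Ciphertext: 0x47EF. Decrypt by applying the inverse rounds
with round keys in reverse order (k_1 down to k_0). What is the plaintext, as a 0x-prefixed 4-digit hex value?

s_0 = ciphertext = 0x47EF
s_1 = InvRound(s_0, k_1) = 0xB2AA
s_2 = InvRound(s_1, k_0) = 0x74EE

0x74EE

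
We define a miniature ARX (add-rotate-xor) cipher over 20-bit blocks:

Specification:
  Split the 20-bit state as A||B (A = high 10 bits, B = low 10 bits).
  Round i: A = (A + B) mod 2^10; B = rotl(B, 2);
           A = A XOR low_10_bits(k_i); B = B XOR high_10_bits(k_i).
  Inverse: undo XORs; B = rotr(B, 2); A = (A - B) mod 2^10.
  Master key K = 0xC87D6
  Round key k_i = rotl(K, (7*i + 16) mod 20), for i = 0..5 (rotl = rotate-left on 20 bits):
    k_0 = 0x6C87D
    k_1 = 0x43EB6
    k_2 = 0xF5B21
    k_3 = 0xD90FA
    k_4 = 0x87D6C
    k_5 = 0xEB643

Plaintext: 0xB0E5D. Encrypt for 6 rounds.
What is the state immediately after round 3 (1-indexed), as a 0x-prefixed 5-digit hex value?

s_0 = plaintext = 0xB0E5D
s_1 = Round(s_0, k_0) = 0x574C4
s_2 = Round(s_1, k_1) = 0x25E1F
s_3 = Round(s_2, k_2) = 0x65FA8
s_4 = Round(s_3, k_3) = 0x715C7
s_5 = Round(s_4, k_4) = 0xB8102
s_6 = Round(s_5, k_5) = 0x687A4

0x65FA8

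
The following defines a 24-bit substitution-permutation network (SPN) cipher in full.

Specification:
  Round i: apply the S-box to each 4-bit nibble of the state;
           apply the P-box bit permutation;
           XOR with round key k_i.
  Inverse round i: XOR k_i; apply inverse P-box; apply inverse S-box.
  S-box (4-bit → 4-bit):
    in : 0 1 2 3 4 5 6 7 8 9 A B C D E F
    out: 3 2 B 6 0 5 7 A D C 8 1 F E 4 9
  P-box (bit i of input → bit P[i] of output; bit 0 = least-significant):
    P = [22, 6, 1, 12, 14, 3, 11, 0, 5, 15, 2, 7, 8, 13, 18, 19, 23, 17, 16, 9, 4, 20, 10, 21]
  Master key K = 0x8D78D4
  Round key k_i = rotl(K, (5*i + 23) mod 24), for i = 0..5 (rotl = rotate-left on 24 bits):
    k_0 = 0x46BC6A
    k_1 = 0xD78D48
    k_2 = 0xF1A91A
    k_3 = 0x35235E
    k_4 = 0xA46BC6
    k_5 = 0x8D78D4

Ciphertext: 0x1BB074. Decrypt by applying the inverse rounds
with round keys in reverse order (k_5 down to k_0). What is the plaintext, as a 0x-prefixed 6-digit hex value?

0xD8A5E9

s_0 = ciphertext = 0x1BB074
s_1 = InvRound(s_0, k_5) = 0x10E254
s_2 = InvRound(s_1, k_4) = 0x2B57EE
s_3 = InvRound(s_2, k_3) = 0x61DFBA
s_4 = InvRound(s_3, k_2) = 0x3F1FBA
s_5 = InvRound(s_4, k_1) = 0xFFA24C
s_6 = InvRound(s_5, k_0) = 0xD8A5E9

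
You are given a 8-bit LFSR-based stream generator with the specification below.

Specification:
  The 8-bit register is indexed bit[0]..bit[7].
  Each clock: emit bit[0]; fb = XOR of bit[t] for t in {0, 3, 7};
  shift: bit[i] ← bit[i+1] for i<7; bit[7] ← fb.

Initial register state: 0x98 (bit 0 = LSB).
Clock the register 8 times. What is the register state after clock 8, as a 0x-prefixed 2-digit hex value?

reg_0 = 0x98
clock 1: out=0, reg = 0x4C
clock 2: out=0, reg = 0xA6
clock 3: out=0, reg = 0xD3
clock 4: out=1, reg = 0x69
clock 5: out=1, reg = 0x34
clock 6: out=0, reg = 0x1A
clock 7: out=0, reg = 0x8D
clock 8: out=1, reg = 0xC6

0xC6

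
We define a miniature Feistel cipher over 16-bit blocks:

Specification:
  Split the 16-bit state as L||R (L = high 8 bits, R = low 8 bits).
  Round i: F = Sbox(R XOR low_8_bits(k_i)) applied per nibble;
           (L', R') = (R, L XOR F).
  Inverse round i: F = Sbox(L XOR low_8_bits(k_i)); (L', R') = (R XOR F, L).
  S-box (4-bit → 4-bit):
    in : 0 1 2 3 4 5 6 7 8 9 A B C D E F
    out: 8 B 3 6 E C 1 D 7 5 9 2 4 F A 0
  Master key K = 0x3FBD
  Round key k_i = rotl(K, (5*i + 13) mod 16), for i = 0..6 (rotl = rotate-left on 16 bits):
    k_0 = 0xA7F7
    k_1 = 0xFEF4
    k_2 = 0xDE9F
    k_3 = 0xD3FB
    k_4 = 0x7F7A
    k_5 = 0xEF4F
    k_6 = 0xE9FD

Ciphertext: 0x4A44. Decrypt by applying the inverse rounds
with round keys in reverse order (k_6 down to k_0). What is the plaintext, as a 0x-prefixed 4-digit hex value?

0x6831

s_0 = ciphertext = 0x4A44
s_1 = InvRound(s_0, k_6) = 0x694A
s_2 = InvRound(s_1, k_5) = 0x7B69
s_3 = InvRound(s_2, k_4) = 0xE27B
s_4 = InvRound(s_3, k_3) = 0xCEE2
s_5 = InvRound(s_4, k_2) = 0x29CE
s_6 = InvRound(s_5, k_1) = 0x3129
s_7 = InvRound(s_6, k_0) = 0x6831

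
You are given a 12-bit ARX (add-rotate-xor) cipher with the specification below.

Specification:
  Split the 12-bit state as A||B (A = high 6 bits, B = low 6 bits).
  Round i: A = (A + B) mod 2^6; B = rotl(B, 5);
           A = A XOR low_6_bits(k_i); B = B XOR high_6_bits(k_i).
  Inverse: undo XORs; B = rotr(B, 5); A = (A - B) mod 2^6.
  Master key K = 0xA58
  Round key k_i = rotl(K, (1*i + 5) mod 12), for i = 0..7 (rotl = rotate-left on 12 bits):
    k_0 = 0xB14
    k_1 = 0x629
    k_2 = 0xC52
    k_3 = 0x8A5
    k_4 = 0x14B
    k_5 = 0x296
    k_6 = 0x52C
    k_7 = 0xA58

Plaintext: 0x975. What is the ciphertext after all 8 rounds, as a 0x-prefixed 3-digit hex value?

0xE93

s_0 = plaintext = 0x975
s_1 = Round(s_0, k_0) = 0x396
s_2 = Round(s_1, k_1) = 0x353
s_3 = Round(s_2, k_2) = 0xC98
s_4 = Round(s_3, k_3) = 0xBEE
s_5 = Round(s_4, k_4) = 0x592
s_6 = Round(s_5, k_5) = 0xF83
s_7 = Round(s_6, k_6) = 0xB75
s_8 = Round(s_7, k_7) = 0xE93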